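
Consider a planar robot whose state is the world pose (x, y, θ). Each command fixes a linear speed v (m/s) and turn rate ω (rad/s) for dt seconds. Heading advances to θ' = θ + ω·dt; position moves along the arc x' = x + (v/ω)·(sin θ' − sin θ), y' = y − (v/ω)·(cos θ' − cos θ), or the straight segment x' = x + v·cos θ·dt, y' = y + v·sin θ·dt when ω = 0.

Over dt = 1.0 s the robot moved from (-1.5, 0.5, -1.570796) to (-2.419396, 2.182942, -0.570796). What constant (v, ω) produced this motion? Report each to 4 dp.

v = -2.0000, ω = 1.0000

Δθ = -0.570796 − -1.570796 = 1.000000
ω = Δθ/dt = 1.000000/1.0 = 1.0000
R = −Δy/(cos θ' − cos θ) = -2.0000
v = R·ω = -2.0000·1.0000 = -2.0000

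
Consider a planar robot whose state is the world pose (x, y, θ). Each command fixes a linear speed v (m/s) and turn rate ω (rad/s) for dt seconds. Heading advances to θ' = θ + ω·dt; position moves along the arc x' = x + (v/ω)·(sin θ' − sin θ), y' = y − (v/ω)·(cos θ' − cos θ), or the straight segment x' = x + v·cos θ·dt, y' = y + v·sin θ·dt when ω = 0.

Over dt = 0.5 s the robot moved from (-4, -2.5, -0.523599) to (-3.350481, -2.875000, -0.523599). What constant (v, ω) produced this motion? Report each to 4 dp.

Δθ = -0.523599 − -0.523599 = 0.000000
ω = Δθ/dt = 0.000000/0.5 = 0.0000
ω = 0 → v = (Δx·cos θ + Δy·sin θ)/dt = 1.5000

v = 1.5000, ω = 0.0000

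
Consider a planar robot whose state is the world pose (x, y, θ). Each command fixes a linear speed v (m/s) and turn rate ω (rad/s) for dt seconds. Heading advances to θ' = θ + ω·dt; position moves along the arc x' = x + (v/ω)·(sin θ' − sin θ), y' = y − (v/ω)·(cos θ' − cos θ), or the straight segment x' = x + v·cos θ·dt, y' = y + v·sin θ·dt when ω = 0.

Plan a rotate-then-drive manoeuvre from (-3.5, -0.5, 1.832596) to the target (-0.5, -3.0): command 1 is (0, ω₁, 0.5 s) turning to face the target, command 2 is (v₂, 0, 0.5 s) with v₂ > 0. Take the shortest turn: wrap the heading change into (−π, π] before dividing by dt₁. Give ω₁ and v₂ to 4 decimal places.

ω₁ = -5.0547, v₂ = 7.8102

heading to target = atan2(-3−-0.5, -0.5−-3.5) = -0.6947
Δθ = wrap(-0.6947 − 1.8326) = -2.5273; ω₁ = Δθ/dt₁ = -5.0547
distance = √((-0.5−-3.5)² + (-3−-0.5)²) = 3.9051; v₂ = distance/dt₂ = 7.8102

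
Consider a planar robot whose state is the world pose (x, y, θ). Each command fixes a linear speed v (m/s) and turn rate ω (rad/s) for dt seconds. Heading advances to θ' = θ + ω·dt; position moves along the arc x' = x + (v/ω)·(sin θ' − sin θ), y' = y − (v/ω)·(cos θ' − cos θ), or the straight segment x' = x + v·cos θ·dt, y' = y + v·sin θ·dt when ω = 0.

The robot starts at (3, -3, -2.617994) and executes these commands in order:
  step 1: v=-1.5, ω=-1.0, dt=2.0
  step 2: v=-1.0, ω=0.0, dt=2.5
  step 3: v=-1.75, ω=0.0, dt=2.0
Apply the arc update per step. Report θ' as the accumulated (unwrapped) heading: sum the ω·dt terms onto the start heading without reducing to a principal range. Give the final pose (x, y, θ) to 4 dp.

(5.8089, -10.1309, -4.6180)

step 1: θ'=-4.6180 (R=1.5000) → pose (5.2433, -4.1577, -4.6180)
step 2: θ'=-4.6180 (straight) → pose (5.4790, -6.6465, -4.6180)
step 3: θ'=-4.6180 (straight) → pose (5.8089, -10.1309, -4.6180)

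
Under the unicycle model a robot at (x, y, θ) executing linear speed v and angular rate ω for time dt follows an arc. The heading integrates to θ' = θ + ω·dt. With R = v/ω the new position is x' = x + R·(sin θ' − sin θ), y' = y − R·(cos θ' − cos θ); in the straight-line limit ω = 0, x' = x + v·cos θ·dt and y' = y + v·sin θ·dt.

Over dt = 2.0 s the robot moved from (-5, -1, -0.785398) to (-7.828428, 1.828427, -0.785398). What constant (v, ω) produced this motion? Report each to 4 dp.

v = -2.0000, ω = 0.0000

Δθ = -0.785398 − -0.785398 = 0.000000
ω = Δθ/dt = 0.000000/2.0 = 0.0000
ω = 0 → v = (Δx·cos θ + Δy·sin θ)/dt = -2.0000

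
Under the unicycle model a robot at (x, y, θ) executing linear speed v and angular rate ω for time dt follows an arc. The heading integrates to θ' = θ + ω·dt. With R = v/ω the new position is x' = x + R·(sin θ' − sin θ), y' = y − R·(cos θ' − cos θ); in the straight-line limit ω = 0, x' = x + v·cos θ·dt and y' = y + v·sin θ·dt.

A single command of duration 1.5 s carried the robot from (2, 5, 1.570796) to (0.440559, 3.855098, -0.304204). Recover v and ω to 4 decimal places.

v = -1.5000, ω = -1.2500

Δθ = -0.304204 − 1.570796 = -1.875000
ω = Δθ/dt = -1.875000/1.5 = -1.2500
R = Δx/(sin θ' − sin θ) = 1.2000
v = R·ω = 1.2000·-1.2500 = -1.5000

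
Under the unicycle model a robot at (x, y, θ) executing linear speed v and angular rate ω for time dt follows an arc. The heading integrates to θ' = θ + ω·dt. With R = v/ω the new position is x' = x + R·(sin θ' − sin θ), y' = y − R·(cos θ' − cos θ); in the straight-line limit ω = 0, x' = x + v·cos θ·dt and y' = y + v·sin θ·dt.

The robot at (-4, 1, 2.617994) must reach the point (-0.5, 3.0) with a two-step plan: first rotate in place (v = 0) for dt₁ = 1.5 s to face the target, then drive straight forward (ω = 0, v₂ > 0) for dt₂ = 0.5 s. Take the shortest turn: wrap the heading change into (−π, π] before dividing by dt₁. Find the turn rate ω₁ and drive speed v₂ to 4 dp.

ω₁ = -1.3992, v₂ = 8.0623

heading to target = atan2(3−1, -0.5−-4) = 0.5191
Δθ = wrap(0.5191 − 2.6180) = -2.0988; ω₁ = Δθ/dt₁ = -1.3992
distance = √((-0.5−-4)² + (3−1)²) = 4.0311; v₂ = distance/dt₂ = 8.0623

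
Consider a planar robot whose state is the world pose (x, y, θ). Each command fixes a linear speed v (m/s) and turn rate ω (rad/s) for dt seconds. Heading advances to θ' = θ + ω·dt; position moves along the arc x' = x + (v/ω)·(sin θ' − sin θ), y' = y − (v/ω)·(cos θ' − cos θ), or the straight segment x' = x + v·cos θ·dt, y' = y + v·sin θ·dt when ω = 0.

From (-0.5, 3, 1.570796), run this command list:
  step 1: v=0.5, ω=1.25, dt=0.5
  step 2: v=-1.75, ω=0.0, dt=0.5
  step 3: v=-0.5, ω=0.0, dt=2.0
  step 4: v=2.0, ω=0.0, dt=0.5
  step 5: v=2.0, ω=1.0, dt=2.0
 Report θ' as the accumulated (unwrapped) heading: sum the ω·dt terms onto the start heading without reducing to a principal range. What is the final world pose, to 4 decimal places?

step 1: θ'=2.1958 (R=0.4000) → pose (-0.5756, 3.2340, 2.1958)
step 2: θ'=2.1958 (straight) → pose (-0.0637, 2.5244, 2.1958)
step 3: θ'=2.1958 (straight) → pose (0.5214, 1.7135, 2.1958)
step 4: θ'=2.1958 (straight) → pose (-0.0637, 2.5244, 2.1958)
step 5: θ'=4.1958 (R=2.0000) → pose (-3.4246, 2.3421, 4.1958)

(-3.4246, 2.3421, 4.1958)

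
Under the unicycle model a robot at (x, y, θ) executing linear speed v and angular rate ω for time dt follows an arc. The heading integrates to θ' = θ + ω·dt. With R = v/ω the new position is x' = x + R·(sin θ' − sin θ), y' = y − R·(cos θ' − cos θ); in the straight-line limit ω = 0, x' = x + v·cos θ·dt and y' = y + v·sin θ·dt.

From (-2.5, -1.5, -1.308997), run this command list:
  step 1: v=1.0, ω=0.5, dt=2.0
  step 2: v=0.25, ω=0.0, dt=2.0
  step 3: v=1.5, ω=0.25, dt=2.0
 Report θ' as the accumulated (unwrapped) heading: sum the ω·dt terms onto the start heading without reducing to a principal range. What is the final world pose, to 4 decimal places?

(2.2636, -3.2147, 0.1910)

step 1: θ'=-0.3090 (R=2.0000) → pose (-1.1764, -2.8876, -0.3090)
step 2: θ'=-0.3090 (straight) → pose (-0.7000, -3.0397, -0.3090)
step 3: θ'=0.1910 (R=6.0000) → pose (2.2636, -3.2147, 0.1910)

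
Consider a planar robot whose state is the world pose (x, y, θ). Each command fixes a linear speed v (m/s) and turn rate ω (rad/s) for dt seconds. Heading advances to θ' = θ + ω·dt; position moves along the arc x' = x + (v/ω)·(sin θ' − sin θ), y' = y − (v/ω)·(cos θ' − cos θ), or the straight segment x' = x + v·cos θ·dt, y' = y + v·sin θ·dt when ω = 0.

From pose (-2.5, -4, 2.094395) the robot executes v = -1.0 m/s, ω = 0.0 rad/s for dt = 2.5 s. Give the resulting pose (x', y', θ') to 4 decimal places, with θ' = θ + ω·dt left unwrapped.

(-1.2500, -6.1651, 2.0944)

θ' = 2.0944 + 0.0·2.5 = 2.0944
ω = 0 → straight: x' = -2.5 + -1.0·cos(2.0944)·2.5 = -1.2500
y' = -4 + -1.0·sin(2.0944)·2.5 = -6.1651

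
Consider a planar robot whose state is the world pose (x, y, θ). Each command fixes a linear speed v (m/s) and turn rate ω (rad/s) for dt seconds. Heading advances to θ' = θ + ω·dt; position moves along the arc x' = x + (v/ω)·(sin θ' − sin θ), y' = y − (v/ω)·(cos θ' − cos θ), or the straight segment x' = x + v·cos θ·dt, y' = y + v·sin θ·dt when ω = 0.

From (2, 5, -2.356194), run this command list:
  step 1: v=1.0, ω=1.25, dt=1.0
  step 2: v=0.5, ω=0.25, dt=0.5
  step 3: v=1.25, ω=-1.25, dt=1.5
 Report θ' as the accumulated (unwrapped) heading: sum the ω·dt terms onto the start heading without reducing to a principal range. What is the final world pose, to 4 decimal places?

step 1: θ'=-1.1062 (R=0.8000) → pose (1.8505, 4.0759, -1.1062)
step 2: θ'=-0.9812 (R=2.0000) → pose (1.9762, 3.8599, -0.9812)
step 3: θ'=-2.8562 (R=-1.0000) → pose (1.4265, 2.3444, -2.8562)

(1.4265, 2.3444, -2.8562)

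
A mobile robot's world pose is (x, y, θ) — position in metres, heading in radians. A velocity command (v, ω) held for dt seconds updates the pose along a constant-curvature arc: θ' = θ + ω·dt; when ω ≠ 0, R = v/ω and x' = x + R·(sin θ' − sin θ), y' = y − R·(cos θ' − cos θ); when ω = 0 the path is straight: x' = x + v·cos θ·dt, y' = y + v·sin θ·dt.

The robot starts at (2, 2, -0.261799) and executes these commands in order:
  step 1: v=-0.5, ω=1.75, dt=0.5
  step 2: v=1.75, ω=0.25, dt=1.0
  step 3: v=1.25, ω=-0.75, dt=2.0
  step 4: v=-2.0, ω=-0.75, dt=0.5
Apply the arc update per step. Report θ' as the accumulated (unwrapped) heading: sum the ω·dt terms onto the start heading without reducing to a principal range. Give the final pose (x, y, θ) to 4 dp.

step 1: θ'=0.6132 (R=-0.2857) → pose (1.7616, 1.9577, 0.6132)
step 2: θ'=0.8632 (R=7.0000) → pose (3.0527, 3.1323, 0.8632)
step 3: θ'=-0.6368 (R=-1.6667) → pose (5.3103, 3.3890, -0.6368)
step 4: θ'=-1.0118 (R=2.6667) → pose (4.6352, 4.1187, -1.0118)

(4.6352, 4.1187, -1.0118)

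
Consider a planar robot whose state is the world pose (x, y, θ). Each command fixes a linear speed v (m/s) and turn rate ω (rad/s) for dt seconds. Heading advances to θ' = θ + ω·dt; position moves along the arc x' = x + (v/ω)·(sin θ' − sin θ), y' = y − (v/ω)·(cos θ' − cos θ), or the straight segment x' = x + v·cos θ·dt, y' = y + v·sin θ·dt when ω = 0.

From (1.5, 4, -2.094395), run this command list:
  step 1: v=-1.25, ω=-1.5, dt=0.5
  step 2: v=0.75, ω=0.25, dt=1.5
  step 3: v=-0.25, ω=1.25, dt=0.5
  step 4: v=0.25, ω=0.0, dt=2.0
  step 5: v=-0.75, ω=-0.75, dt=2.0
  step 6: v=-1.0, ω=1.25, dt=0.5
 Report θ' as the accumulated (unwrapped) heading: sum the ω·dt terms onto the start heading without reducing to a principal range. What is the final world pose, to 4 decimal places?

(2.5741, 4.2432, -2.7194)

step 1: θ'=-2.8444 (R=0.8333) → pose (1.9777, 4.3801, -2.8444)
step 2: θ'=-2.4694 (R=3.0000) → pose (0.9881, 3.8590, -2.4694)
step 3: θ'=-1.8444 (R=-0.2000) → pose (1.0561, 3.9615, -1.8444)
step 4: θ'=-1.8444 (straight) → pose (0.9210, 3.4801, -1.8444)
step 5: θ'=-3.3444 (R=1.0000) → pose (2.0852, 4.1894, -3.3444)
step 6: θ'=-2.7194 (R=-0.8000) → pose (2.5741, 4.2432, -2.7194)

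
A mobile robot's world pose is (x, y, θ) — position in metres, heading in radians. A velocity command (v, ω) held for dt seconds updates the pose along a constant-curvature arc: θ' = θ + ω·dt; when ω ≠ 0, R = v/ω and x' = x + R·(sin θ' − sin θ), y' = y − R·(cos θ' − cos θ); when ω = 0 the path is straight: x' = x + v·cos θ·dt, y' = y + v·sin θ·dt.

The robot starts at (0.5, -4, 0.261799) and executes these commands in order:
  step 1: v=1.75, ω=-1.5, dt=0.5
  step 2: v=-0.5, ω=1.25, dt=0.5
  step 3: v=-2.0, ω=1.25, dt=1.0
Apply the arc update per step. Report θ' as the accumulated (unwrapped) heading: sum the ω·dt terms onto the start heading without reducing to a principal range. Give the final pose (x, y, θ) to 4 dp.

(-0.2478, -5.3459, 1.3868)

step 1: θ'=-0.4882 (R=-1.1667) → pose (1.3492, -4.0965, -0.4882)
step 2: θ'=0.1368 (R=-0.4000) → pose (1.1070, -4.0535, 0.1368)
step 3: θ'=1.3868 (R=-1.6000) → pose (-0.2478, -5.3459, 1.3868)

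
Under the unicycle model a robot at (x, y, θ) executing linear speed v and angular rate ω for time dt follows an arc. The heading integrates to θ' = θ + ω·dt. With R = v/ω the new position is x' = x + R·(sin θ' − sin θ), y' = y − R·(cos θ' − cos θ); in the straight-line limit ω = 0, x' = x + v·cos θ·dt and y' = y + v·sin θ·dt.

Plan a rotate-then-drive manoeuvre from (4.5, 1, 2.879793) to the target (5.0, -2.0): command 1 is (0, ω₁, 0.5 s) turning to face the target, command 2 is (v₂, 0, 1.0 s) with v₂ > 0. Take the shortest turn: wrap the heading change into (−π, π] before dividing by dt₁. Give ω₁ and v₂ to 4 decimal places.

ω₁ = 3.9955, v₂ = 3.0414

heading to target = atan2(-2−1, 5−4.5) = -1.4056
Δθ = wrap(-1.4056 − 2.8798) = 1.9977; ω₁ = Δθ/dt₁ = 3.9955
distance = √((5−4.5)² + (-2−1)²) = 3.0414; v₂ = distance/dt₂ = 3.0414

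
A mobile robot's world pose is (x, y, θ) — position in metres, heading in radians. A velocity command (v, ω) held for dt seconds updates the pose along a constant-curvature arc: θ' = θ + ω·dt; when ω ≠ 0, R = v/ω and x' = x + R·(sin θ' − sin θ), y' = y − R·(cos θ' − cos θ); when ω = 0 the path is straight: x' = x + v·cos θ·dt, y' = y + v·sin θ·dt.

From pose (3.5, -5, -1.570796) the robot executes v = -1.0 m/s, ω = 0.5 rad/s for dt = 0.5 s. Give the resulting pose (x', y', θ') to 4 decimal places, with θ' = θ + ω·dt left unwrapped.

θ' = -1.5708 + 0.5·0.5 = -1.3208
R = v/ω = -1.0/0.5 = -2.0000
x' = 3.5 + -2.0000·(sin -1.3208 − sin -1.5708) = 3.4378
y' = -5 − -2.0000·(cos -1.3208 − cos -1.5708) = -4.5052

(3.4378, -4.5052, -1.3208)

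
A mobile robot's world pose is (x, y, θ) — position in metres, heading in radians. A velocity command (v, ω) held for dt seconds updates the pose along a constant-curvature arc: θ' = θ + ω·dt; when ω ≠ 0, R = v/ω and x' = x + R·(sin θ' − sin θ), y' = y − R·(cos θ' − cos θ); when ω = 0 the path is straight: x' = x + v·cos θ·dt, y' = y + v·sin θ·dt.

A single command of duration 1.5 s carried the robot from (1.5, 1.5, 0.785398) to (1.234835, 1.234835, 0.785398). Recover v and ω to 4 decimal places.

v = -0.2500, ω = 0.0000

Δθ = 0.785398 − 0.785398 = 0.000000
ω = Δθ/dt = 0.000000/1.5 = 0.0000
ω = 0 → v = (Δx·cos θ + Δy·sin θ)/dt = -0.2500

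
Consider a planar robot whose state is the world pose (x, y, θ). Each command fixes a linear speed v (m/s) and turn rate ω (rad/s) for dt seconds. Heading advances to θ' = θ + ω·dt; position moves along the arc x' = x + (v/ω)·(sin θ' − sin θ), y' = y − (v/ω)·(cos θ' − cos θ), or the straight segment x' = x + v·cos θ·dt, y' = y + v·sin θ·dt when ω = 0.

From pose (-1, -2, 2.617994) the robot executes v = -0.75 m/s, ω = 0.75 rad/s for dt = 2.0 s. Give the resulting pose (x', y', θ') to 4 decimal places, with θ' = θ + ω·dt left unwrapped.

(0.3285, -1.6940, 4.1180)

θ' = 2.6180 + 0.75·2.0 = 4.1180
R = v/ω = -0.75/0.75 = -1.0000
x' = -1 + -1.0000·(sin 4.1180 − sin 2.6180) = 0.3285
y' = -2 − -1.0000·(cos 4.1180 − cos 2.6180) = -1.6940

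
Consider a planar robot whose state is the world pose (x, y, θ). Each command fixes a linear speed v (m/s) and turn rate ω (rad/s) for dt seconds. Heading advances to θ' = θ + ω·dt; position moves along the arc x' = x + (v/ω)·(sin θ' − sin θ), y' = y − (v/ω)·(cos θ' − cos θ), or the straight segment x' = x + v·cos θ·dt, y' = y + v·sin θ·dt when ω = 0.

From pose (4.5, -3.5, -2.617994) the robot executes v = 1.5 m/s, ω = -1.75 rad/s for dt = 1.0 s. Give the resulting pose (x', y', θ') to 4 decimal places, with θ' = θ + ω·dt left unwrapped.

θ' = -2.6180 + -1.75·1.0 = -4.3680
R = v/ω = 1.5/-1.75 = -0.8571
x' = 4.5 + -0.8571·(sin -4.3680 − sin -2.6180) = 3.2646
y' = -3.5 − -0.8571·(cos -4.3680 − cos -2.6180) = -3.0471

(3.2646, -3.0471, -4.3680)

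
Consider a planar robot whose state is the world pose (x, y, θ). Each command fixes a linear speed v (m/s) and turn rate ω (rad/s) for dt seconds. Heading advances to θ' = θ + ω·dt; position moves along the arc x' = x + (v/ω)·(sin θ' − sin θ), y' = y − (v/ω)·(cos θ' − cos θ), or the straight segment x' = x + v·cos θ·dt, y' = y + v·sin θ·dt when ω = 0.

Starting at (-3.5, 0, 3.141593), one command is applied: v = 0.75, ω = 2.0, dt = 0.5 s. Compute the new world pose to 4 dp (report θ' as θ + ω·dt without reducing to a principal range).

θ' = 3.1416 + 2.0·0.5 = 4.1416
R = v/ω = 0.75/2.0 = 0.3750
x' = -3.5 + 0.3750·(sin 4.1416 − sin 3.1416) = -3.8156
y' = 0 − 0.3750·(cos 4.1416 − cos 3.1416) = -0.1724

(-3.8156, -0.1724, 4.1416)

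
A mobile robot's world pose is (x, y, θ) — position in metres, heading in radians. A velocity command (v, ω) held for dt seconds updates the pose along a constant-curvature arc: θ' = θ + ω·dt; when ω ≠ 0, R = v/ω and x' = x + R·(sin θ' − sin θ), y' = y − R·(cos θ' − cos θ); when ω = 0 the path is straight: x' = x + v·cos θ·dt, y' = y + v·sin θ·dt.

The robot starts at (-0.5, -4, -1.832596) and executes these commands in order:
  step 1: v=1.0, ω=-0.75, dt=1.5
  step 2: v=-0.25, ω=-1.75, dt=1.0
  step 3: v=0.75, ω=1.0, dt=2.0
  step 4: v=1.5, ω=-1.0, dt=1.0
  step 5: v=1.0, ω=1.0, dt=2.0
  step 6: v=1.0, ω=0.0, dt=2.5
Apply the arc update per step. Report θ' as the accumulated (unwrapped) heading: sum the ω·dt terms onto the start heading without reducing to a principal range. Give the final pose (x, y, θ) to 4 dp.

(-5.7433, -7.5181, -1.7076)

step 1: θ'=-2.9576 (R=-1.3333) → pose (-1.5440, -4.9657, -2.9576)
step 2: θ'=-4.7076 (R=0.1429) → pose (-1.3750, -5.1055, -4.7076)
step 3: θ'=-2.7076 (R=0.7500) → pose (-2.4403, -4.4286, -2.7076)
step 4: θ'=-3.7076 (R=-1.5000) → pose (-3.8755, -4.3338, -3.7076)
step 5: θ'=-1.7076 (R=1.0000) → pose (-5.4024, -5.0414, -1.7076)
step 6: θ'=-1.7076 (straight) → pose (-5.7433, -7.5181, -1.7076)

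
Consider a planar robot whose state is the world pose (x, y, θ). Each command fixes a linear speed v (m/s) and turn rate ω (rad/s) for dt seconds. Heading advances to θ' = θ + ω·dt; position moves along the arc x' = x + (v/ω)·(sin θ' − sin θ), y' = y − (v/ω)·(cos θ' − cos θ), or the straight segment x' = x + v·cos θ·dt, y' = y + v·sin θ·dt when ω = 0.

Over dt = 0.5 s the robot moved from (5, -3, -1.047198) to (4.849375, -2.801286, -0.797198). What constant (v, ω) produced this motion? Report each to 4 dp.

v = -0.5000, ω = 0.5000

Δθ = -0.797198 − -1.047198 = 0.250000
ω = Δθ/dt = 0.250000/0.5 = 0.5000
R = −Δy/(cos θ' − cos θ) = -1.0000
v = R·ω = -1.0000·0.5000 = -0.5000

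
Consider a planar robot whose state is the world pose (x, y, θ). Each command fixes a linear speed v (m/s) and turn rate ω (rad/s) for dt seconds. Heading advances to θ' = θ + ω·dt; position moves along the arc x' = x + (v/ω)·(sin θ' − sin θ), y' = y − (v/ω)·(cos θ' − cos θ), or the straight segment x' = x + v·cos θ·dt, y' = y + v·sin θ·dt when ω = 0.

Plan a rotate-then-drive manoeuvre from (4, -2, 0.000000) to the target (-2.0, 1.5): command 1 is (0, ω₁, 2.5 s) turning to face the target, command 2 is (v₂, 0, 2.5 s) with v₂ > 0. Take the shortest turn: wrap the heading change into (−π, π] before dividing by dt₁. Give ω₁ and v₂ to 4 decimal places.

ω₁ = 1.0454, v₂ = 2.7785

heading to target = atan2(1.5−-2, -2−4) = 2.6135
Δθ = wrap(2.6135 − 0.0000) = 2.6135; ω₁ = Δθ/dt₁ = 1.0454
distance = √((-2−4)² + (1.5−-2)²) = 6.9462; v₂ = distance/dt₂ = 2.7785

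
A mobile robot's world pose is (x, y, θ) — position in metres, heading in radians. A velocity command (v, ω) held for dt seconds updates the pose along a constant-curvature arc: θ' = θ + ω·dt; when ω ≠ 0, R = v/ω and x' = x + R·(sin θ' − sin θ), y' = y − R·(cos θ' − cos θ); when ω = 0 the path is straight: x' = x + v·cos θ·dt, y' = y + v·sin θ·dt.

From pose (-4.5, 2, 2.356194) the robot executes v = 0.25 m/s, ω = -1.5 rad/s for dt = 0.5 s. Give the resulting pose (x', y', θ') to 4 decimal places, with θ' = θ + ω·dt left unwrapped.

θ' = 2.3562 + -1.5·0.5 = 1.6062
R = v/ω = 0.25/-1.5 = -0.1667
x' = -4.5 + -0.1667·(sin 1.6062 − sin 2.3562) = -4.5487
y' = 2 − -0.1667·(cos 1.6062 − cos 2.3562) = 2.1120

(-4.5487, 2.1120, 1.6062)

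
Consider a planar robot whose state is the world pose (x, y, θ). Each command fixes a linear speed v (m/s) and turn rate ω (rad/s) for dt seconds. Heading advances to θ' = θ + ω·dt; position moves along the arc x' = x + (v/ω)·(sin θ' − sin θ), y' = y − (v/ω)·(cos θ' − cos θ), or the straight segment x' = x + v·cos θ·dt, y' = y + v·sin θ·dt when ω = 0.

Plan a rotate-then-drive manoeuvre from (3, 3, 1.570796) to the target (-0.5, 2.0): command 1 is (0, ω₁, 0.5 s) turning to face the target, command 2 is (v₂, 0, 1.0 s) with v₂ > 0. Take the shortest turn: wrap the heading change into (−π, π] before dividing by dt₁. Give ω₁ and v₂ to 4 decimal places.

heading to target = atan2(2−3, -0.5−3) = -2.8633
Δθ = wrap(-2.8633 − 1.5708) = 1.8491; ω₁ = Δθ/dt₁ = 3.6982
distance = √((-0.5−3)² + (2−3)²) = 3.6401; v₂ = distance/dt₂ = 3.6401

ω₁ = 3.6982, v₂ = 3.6401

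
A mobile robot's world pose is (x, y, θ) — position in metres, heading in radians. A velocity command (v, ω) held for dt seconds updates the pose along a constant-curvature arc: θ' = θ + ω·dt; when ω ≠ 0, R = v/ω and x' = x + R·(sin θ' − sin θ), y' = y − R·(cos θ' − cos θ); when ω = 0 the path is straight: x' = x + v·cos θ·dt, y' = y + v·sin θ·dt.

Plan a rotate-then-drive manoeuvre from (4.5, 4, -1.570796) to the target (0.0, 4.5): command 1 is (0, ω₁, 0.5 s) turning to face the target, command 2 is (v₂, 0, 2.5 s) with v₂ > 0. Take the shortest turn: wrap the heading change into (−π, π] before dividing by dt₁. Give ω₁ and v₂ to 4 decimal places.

ω₁ = -3.3629, v₂ = 1.8111

heading to target = atan2(4.5−4, 0−4.5) = 3.0309
Δθ = wrap(3.0309 − -1.5708) = -1.6815; ω₁ = Δθ/dt₁ = -3.3629
distance = √((0−4.5)² + (4.5−4)²) = 4.5277; v₂ = distance/dt₂ = 1.8111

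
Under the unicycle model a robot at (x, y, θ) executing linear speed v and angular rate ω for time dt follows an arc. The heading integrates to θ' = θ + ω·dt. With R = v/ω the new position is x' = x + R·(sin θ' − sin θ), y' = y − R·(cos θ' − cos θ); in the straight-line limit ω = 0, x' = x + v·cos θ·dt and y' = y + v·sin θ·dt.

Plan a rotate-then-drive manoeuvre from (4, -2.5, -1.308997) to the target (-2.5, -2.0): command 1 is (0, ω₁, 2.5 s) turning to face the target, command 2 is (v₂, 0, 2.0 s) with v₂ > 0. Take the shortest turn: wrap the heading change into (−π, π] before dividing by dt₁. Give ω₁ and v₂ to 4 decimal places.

ω₁ = -0.7637, v₂ = 3.2596

heading to target = atan2(-2−-2.5, -2.5−4) = 3.0648
Δθ = wrap(3.0648 − -1.3090) = -1.9094; ω₁ = Δθ/dt₁ = -0.7637
distance = √((-2.5−4)² + (-2−-2.5)²) = 6.5192; v₂ = distance/dt₂ = 3.2596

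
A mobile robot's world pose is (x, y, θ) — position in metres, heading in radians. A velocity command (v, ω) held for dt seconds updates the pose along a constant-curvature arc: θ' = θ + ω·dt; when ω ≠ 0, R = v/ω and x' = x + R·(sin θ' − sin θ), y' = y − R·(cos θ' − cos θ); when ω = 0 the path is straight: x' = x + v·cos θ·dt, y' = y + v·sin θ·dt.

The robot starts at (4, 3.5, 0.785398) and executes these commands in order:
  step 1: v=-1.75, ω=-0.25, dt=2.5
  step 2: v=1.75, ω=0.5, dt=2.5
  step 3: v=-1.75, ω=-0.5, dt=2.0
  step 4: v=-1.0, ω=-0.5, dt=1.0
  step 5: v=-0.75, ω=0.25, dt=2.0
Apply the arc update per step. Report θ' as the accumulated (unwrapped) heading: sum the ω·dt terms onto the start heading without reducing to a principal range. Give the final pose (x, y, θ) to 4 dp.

step 1: θ'=0.1604 (R=7.0000) → pose (0.1682, 1.5396, 0.1604)
step 2: θ'=1.4104 (R=3.5000) → pose (3.0643, 4.4357, 1.4104)
step 3: θ'=0.4104 (R=3.5000) → pose (1.0057, 1.7853, 0.4104)
step 4: θ'=-0.0896 (R=2.0000) → pose (0.0287, 1.6273, -0.0896)
step 5: θ'=0.4104 (R=-3.0000) → pose (-1.4366, 1.3902, 0.4104)

(-1.4366, 1.3902, 0.4104)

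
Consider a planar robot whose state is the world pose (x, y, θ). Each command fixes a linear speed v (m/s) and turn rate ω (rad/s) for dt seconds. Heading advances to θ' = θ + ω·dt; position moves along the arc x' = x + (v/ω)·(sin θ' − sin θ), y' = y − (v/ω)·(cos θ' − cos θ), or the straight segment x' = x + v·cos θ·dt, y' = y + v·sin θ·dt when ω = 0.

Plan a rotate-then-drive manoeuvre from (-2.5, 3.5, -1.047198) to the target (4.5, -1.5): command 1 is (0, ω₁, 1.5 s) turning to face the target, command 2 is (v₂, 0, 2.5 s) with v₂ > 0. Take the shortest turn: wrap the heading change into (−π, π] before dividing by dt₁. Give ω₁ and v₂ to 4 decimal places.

ω₁ = 0.2846, v₂ = 3.4409

heading to target = atan2(-1.5−3.5, 4.5−-2.5) = -0.6202
Δθ = wrap(-0.6202 − -1.0472) = 0.4269; ω₁ = Δθ/dt₁ = 0.2846
distance = √((4.5−-2.5)² + (-1.5−3.5)²) = 8.6023; v₂ = distance/dt₂ = 3.4409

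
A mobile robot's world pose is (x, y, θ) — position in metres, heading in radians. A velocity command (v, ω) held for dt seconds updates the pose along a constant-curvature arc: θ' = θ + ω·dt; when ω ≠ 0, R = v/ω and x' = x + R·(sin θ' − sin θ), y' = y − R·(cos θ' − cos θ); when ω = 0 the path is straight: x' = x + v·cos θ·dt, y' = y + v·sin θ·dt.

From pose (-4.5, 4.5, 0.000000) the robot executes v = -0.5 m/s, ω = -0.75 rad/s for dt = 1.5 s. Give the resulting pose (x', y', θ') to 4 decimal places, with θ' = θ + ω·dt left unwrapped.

(-5.1015, 4.8792, -1.1250)

θ' = 0.0000 + -0.75·1.5 = -1.1250
R = v/ω = -0.5/-0.75 = 0.6667
x' = -4.5 + 0.6667·(sin -1.1250 − sin 0.0000) = -5.1015
y' = 4.5 − 0.6667·(cos -1.1250 − cos 0.0000) = 4.8792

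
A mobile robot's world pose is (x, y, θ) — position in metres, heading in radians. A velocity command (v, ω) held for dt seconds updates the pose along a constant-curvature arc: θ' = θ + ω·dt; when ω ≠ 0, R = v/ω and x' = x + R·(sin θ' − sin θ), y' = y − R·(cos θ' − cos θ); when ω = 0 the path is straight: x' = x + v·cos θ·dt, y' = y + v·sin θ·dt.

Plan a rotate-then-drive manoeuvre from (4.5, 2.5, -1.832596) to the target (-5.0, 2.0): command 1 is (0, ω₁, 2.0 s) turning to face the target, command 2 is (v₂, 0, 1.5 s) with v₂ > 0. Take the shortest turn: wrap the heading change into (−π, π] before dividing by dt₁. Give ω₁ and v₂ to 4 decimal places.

ω₁ = -0.6282, v₂ = 6.3421

heading to target = atan2(2−2.5, -5−4.5) = -3.0890
Δθ = wrap(-3.0890 − -1.8326) = -1.2564; ω₁ = Δθ/dt₁ = -0.6282
distance = √((-5−4.5)² + (2−2.5)²) = 9.5131; v₂ = distance/dt₂ = 6.3421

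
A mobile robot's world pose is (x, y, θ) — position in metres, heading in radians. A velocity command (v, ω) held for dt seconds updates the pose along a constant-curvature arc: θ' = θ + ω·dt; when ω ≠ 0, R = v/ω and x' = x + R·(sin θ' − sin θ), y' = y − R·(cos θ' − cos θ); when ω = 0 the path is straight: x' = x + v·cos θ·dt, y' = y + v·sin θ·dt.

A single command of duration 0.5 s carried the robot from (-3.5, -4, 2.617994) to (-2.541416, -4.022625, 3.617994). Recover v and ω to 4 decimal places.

v = -2.0000, ω = 2.0000

Δθ = 3.617994 − 2.617994 = 1.000000
ω = Δθ/dt = 1.000000/0.5 = 2.0000
R = Δx/(sin θ' − sin θ) = -1.0000
v = R·ω = -1.0000·2.0000 = -2.0000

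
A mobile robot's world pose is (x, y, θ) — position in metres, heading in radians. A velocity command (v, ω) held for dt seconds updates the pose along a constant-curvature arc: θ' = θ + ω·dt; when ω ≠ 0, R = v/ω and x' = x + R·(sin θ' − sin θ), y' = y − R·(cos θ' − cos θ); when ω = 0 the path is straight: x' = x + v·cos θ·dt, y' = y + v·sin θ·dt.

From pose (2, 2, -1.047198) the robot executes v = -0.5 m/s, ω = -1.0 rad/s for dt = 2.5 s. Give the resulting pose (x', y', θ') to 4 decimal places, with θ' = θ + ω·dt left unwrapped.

θ' = -1.0472 + -1.0·2.5 = -3.5472
R = v/ω = -0.5/-1.0 = 0.5000
x' = 2 + 0.5000·(sin -3.5472 − sin -1.0472) = 2.6303
y' = 2 − 0.5000·(cos -3.5472 − cos -1.0472) = 2.7094

(2.6303, 2.7094, -3.5472)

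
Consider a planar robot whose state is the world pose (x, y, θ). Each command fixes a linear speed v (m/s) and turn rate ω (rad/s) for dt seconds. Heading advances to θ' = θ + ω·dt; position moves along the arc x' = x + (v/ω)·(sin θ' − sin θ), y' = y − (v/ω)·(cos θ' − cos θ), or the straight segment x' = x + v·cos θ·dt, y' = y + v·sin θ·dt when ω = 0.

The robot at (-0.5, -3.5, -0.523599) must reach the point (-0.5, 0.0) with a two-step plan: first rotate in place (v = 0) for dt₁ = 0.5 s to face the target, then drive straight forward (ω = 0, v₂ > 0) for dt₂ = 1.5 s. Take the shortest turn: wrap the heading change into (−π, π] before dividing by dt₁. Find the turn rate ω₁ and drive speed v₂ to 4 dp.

heading to target = atan2(0−-3.5, -0.5−-0.5) = 1.5708
Δθ = wrap(1.5708 − -0.5236) = 2.0944; ω₁ = Δθ/dt₁ = 4.1888
distance = √((-0.5−-0.5)² + (0−-3.5)²) = 3.5000; v₂ = distance/dt₂ = 2.3333

ω₁ = 4.1888, v₂ = 2.3333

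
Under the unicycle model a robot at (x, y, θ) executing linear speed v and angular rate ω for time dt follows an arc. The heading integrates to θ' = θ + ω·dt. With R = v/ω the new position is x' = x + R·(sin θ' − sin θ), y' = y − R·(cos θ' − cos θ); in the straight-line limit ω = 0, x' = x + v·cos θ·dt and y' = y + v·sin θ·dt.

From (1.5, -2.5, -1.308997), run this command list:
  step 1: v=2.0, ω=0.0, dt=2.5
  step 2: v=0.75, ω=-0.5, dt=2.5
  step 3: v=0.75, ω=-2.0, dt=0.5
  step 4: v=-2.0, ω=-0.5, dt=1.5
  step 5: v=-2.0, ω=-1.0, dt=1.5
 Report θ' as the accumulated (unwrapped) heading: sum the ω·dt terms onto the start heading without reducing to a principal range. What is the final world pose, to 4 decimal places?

(2.9433, -13.6509, -5.8090)

step 1: θ'=-1.3090 (straight) → pose (2.7941, -7.3296, -1.3090)
step 2: θ'=-2.5590 (R=-1.5000) → pose (2.1705, -8.9704, -2.5590)
step 3: θ'=-3.5590 (R=-0.3750) → pose (1.8122, -9.0001, -3.5590)
step 4: θ'=-4.3090 (R=4.0000) → pose (3.8695, -11.0865, -4.3090)
step 5: θ'=-5.8090 (R=2.0000) → pose (2.9433, -13.6509, -5.8090)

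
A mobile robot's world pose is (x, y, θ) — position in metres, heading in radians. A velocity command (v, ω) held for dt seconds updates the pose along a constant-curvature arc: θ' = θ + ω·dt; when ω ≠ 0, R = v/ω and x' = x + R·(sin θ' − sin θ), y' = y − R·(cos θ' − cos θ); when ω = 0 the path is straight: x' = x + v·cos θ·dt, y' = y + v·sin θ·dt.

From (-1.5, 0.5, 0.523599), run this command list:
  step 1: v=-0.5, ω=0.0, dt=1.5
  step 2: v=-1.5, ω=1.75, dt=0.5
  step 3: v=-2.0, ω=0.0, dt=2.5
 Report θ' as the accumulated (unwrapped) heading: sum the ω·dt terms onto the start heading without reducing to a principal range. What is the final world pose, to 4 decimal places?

step 1: θ'=0.5236 (straight) → pose (-2.1495, 0.1250, 0.5236)
step 2: θ'=1.3986 (R=-0.8571) → pose (-2.5654, -0.4704, 1.3986)
step 3: θ'=1.3986 (straight) → pose (-3.4222, -5.3965, 1.3986)

(-3.4222, -5.3965, 1.3986)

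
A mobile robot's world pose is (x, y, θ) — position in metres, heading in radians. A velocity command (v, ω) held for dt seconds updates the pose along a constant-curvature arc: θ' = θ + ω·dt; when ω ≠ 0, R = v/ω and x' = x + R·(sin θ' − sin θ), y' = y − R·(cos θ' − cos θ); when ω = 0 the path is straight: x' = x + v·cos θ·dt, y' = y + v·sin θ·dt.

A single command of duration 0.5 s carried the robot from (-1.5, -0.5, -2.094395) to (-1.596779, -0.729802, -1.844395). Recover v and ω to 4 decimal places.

Δθ = -1.844395 − -2.094395 = 0.250000
ω = Δθ/dt = 0.250000/0.5 = 0.5000
R = −Δy/(cos θ' − cos θ) = 1.0000
v = R·ω = 1.0000·0.5000 = 0.5000

v = 0.5000, ω = 0.5000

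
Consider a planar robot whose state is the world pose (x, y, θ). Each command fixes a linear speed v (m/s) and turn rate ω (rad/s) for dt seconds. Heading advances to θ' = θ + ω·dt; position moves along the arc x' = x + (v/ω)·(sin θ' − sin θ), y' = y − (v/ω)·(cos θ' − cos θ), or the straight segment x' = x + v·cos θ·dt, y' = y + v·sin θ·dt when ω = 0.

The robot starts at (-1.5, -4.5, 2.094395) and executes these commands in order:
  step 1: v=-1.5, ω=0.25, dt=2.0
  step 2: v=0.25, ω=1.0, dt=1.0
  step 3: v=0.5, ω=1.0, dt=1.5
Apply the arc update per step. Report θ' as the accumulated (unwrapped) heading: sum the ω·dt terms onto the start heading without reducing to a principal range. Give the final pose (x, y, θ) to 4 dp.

step 1: θ'=2.5944 (R=-6.0000) → pose (0.5744, -6.6239, 2.5944)
step 2: θ'=3.5944 (R=0.2500) → pose (0.3349, -6.6126, 3.5944)
step 3: θ'=5.0944 (R=0.5000) → pose (0.0897, -7.2486, 5.0944)

(0.0897, -7.2486, 5.0944)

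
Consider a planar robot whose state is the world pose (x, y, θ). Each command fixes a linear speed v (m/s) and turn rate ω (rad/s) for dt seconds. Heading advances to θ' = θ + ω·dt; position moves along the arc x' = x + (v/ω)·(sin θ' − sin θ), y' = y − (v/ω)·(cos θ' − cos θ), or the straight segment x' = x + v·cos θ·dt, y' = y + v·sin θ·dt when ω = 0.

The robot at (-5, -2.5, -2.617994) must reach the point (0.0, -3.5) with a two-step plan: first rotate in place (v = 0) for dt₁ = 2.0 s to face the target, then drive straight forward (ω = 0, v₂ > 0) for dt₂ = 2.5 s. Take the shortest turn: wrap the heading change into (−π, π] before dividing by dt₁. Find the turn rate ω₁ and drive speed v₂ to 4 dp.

heading to target = atan2(-3.5−-2.5, 0−-5) = -0.1974
Δθ = wrap(-0.1974 − -2.6180) = 2.4206; ω₁ = Δθ/dt₁ = 1.2103
distance = √((0−-5)² + (-3.5−-2.5)²) = 5.0990; v₂ = distance/dt₂ = 2.0396

ω₁ = 1.2103, v₂ = 2.0396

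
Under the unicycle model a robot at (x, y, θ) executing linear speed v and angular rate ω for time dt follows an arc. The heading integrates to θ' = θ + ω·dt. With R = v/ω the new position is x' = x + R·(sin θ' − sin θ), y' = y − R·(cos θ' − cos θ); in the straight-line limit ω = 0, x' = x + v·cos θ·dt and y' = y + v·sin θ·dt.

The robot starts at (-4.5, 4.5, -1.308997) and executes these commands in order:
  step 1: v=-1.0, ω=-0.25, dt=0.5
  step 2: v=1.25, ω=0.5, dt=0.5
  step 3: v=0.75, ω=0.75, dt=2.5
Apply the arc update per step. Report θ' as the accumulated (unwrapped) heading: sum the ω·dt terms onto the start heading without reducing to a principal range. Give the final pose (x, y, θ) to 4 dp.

step 1: θ'=-1.4340 (R=4.0000) → pose (-4.5989, 4.9898, -1.4340)
step 2: θ'=-1.1840 (R=2.5000) → pose (-4.4376, 4.3877, -1.1840)
step 3: θ'=0.6910 (R=1.0000) → pose (-2.8742, 3.9943, 0.6910)

(-2.8742, 3.9943, 0.6910)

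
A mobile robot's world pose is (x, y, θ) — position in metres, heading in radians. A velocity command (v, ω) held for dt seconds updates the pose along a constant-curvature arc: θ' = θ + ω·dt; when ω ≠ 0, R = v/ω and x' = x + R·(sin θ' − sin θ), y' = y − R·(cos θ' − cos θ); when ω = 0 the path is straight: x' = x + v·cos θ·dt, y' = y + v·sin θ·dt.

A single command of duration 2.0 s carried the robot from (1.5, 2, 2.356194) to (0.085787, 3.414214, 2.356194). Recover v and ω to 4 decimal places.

v = 1.0000, ω = 0.0000

Δθ = 2.356194 − 2.356194 = 0.000000
ω = Δθ/dt = 0.000000/2.0 = 0.0000
ω = 0 → v = (Δx·cos θ + Δy·sin θ)/dt = 1.0000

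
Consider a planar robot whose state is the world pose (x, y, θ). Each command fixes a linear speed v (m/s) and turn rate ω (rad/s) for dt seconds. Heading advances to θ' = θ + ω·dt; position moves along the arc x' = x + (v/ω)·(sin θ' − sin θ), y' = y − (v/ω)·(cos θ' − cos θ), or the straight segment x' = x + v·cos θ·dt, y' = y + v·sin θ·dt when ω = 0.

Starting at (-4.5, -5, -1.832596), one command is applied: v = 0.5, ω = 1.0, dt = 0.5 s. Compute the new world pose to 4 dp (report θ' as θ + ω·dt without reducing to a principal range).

(-4.5029, -5.2474, -1.3326)

θ' = -1.8326 + 1.0·0.5 = -1.3326
R = v/ω = 0.5/1.0 = 0.5000
x' = -4.5 + 0.5000·(sin -1.3326 − sin -1.8326) = -4.5029
y' = -5 − 0.5000·(cos -1.3326 − cos -1.8326) = -5.2474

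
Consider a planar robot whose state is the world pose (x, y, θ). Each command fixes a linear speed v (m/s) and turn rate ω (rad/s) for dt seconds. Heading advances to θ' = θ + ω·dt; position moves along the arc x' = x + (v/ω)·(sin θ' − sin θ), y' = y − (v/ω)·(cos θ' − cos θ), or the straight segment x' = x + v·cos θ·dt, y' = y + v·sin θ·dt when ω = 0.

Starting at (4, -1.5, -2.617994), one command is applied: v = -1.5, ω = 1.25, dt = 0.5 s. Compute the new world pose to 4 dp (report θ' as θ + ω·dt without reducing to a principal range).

θ' = -2.6180 + 1.25·0.5 = -1.9930
R = v/ω = -1.5/1.25 = -1.2000
x' = 4 + -1.2000·(sin -1.9930 − sin -2.6180) = 4.4946
y' = -1.5 − -1.2000·(cos -1.9930 − cos -2.6180) = -0.9525

(4.4946, -0.9525, -1.9930)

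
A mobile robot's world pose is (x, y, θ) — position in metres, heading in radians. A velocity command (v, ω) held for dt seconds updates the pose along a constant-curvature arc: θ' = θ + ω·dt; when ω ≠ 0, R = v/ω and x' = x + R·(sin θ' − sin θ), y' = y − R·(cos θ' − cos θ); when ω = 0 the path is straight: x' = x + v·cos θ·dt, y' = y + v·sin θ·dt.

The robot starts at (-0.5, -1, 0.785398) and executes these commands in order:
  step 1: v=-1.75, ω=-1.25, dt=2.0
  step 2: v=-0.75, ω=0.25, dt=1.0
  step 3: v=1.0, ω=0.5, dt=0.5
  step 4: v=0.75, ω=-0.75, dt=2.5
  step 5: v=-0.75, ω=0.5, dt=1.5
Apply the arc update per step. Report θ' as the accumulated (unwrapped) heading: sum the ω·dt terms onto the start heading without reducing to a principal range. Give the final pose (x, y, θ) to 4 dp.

step 1: θ'=-1.7146 (R=1.4000) → pose (-2.8755, 0.1906, -1.7146)
step 2: θ'=-1.4646 (R=-3.0000) → pose (-2.8614, 0.9385, -1.4646)
step 3: θ'=-1.2146 (R=2.0000) → pose (-2.7472, 0.4531, -1.2146)
step 4: θ'=-3.0896 (R=-1.0000) → pose (-3.6324, -0.8943, -3.0896)
step 5: θ'=-2.3396 (R=-1.5000) → pose (-2.6323, -0.4392, -2.3396)

(-2.6323, -0.4392, -2.3396)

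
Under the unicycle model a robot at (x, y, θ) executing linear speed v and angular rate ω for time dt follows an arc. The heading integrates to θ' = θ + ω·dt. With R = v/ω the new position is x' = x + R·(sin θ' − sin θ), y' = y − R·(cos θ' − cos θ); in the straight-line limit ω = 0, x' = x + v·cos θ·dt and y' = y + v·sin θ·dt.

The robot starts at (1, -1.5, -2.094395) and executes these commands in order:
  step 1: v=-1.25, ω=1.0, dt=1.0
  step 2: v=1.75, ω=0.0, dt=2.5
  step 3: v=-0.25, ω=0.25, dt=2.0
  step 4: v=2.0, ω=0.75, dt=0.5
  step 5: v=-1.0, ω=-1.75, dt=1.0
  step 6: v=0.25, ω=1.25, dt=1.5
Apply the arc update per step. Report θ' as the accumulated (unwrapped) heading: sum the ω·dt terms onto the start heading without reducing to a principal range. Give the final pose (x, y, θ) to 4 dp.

step 1: θ'=-1.0944 (R=-1.2500) → pose (1.0283, -0.3018, -1.0944)
step 2: θ'=-1.0944 (straight) → pose (3.0346, -4.1896, -1.0944)
step 3: θ'=-0.5944 (R=-1.0000) → pose (2.7059, -3.8197, -0.5944)
step 4: θ'=-0.2194 (R=2.6667) → pose (3.6189, -4.2132, -0.2194)
step 5: θ'=-1.9694 (R=0.5714) → pose (3.2167, -3.4336, -1.9694)
step 6: θ'=-0.0944 (R=0.2000) → pose (3.3821, -3.7104, -0.0944)

(3.3821, -3.7104, -0.0944)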